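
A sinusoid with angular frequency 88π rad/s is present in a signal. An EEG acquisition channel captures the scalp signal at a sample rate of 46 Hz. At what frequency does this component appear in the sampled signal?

ω = 88π rad/s → f = ω/(2π) = 44 Hz.
44 Hz > fs/2 = 23 Hz, folds to fs − 44 Hz = 2 Hz.

2 Hz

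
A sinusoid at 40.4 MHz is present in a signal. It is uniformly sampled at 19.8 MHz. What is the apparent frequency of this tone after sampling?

0.8 MHz

40.4 MHz mod fs = 0.8 MHz.
0.8 MHz ≤ fs/2 = 9.9 MHz, appears at 0.8 MHz.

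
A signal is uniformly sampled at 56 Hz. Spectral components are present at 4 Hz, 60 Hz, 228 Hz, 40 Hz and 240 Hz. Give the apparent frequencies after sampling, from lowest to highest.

fs/2 = 28 Hz.
4 Hz ≤ fs/2 = 28 Hz, passes unchanged.
60 Hz mod fs = 4 Hz.
4 Hz ≤ fs/2 = 28 Hz, appears at 4 Hz.
228 Hz mod fs = 4 Hz.
4 Hz ≤ fs/2 = 28 Hz, appears at 4 Hz.
40 Hz > fs/2 = 28 Hz, folds to fs − 40 Hz = 16 Hz.
240 Hz mod fs = 16 Hz.
16 Hz ≤ fs/2 = 28 Hz, appears at 16 Hz.
Distinct values: {4 Hz, 16 Hz}.

4 Hz, 16 Hz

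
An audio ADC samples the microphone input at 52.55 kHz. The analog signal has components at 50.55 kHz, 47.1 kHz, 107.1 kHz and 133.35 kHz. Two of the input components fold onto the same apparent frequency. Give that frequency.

fs/2 = 26.275 kHz.
50.55 kHz > fs/2 = 26.275 kHz, folds to fs − 50.55 kHz = 2 kHz.
47.1 kHz > fs/2 = 26.275 kHz, folds to fs − 47.1 kHz = 5.45 kHz.
107.1 kHz mod fs = 2 kHz.
2 kHz ≤ fs/2 = 26.275 kHz, appears at 2 kHz.
133.35 kHz mod fs = 28.25 kHz.
28.25 kHz > fs/2 = 26.275 kHz, folds to fs − 28.25 kHz = 24.3 kHz.
50.55 kHz and 107.1 kHz both map to 2 kHz.

2 kHz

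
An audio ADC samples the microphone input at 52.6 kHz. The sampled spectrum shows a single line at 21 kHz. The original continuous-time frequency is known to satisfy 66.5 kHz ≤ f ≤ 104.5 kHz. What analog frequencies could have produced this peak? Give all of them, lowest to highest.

73.6 kHz, 84.2 kHz

Frequencies that alias to 21 kHz are k·fs ± 21 kHz for integer k ≥ 0.
k=0: 21 kHz.
k=1: 31.6 kHz, 73.6 kHz.
k=2: 84.2 kHz, 126.2 kHz.
k=3: 136.8 kHz, 178.8 kHz.
Within [66.5 kHz, 104.5 kHz]: 73.6 kHz, 84.2 kHz.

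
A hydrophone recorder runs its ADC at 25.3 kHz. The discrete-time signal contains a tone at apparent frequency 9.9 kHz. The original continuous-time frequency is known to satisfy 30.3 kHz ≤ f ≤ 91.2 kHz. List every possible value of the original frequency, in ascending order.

Frequencies that alias to 9.9 kHz are k·fs ± 9.9 kHz for integer k ≥ 0.
k=0: 9.9 kHz.
k=1: 15.4 kHz, 35.2 kHz.
k=2: 40.7 kHz, 60.5 kHz.
k=3: 66 kHz, 85.8 kHz.
k=4: 91.3 kHz, 111.1 kHz.
Within [30.3 kHz, 91.2 kHz]: 35.2 kHz, 40.7 kHz, 60.5 kHz, 66 kHz, 85.8 kHz.

35.2 kHz, 40.7 kHz, 60.5 kHz, 66 kHz, 85.8 kHz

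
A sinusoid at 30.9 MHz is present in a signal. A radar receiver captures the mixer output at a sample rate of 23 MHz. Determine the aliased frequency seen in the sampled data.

7.9 MHz

30.9 MHz mod fs = 7.9 MHz.
7.9 MHz ≤ fs/2 = 11.5 MHz, appears at 7.9 MHz.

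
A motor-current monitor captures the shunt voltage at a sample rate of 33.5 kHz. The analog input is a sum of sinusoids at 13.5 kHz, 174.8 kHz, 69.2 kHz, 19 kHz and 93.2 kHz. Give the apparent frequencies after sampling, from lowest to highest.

2.2 kHz, 7.3 kHz, 13.5 kHz, 14.5 kHz

fs/2 = 16.75 kHz.
13.5 kHz ≤ fs/2 = 16.75 kHz, passes unchanged.
174.8 kHz mod fs = 7.3 kHz.
7.3 kHz ≤ fs/2 = 16.75 kHz, appears at 7.3 kHz.
69.2 kHz mod fs = 2.2 kHz.
2.2 kHz ≤ fs/2 = 16.75 kHz, appears at 2.2 kHz.
19 kHz > fs/2 = 16.75 kHz, folds to fs − 19 kHz = 14.5 kHz.
93.2 kHz mod fs = 26.2 kHz.
26.2 kHz > fs/2 = 16.75 kHz, folds to fs − 26.2 kHz = 7.3 kHz.
Distinct values: {2.2 kHz, 7.3 kHz, 13.5 kHz, 14.5 kHz}.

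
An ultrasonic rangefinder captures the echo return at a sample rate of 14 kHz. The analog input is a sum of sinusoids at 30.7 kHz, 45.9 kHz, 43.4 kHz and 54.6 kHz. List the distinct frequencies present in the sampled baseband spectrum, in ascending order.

fs/2 = 7 kHz.
30.7 kHz mod fs = 2.7 kHz.
2.7 kHz ≤ fs/2 = 7 kHz, appears at 2.7 kHz.
45.9 kHz mod fs = 3.9 kHz.
3.9 kHz ≤ fs/2 = 7 kHz, appears at 3.9 kHz.
43.4 kHz mod fs = 1.4 kHz.
1.4 kHz ≤ fs/2 = 7 kHz, appears at 1.4 kHz.
54.6 kHz mod fs = 12.6 kHz.
12.6 kHz > fs/2 = 7 kHz, folds to fs − 12.6 kHz = 1.4 kHz.
Distinct values: {1.4 kHz, 2.7 kHz, 3.9 kHz}.

1.4 kHz, 2.7 kHz, 3.9 kHz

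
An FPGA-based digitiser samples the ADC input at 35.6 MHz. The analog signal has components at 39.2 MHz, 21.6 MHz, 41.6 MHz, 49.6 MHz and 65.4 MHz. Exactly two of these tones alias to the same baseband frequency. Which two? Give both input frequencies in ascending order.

21.6 MHz, 49.6 MHz

fs/2 = 17.8 MHz.
39.2 MHz mod fs = 3.6 MHz.
3.6 MHz ≤ fs/2 = 17.8 MHz, appears at 3.6 MHz.
21.6 MHz > fs/2 = 17.8 MHz, folds to fs − 21.6 MHz = 14 MHz.
41.6 MHz mod fs = 6 MHz.
6 MHz ≤ fs/2 = 17.8 MHz, appears at 6 MHz.
49.6 MHz mod fs = 14 MHz.
14 MHz ≤ fs/2 = 17.8 MHz, appears at 14 MHz.
65.4 MHz mod fs = 29.8 MHz.
29.8 MHz > fs/2 = 17.8 MHz, folds to fs − 29.8 MHz = 5.8 MHz.
21.6 MHz and 49.6 MHz both map to 14 MHz.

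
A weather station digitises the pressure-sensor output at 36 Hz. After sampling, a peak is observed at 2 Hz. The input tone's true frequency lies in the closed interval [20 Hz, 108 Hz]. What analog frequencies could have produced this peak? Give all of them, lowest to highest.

Frequencies that alias to 2 Hz are k·fs ± 2 Hz for integer k ≥ 0.
k=0: 2 Hz.
k=1: 34 Hz, 38 Hz.
k=2: 70 Hz, 74 Hz.
k=3: 106 Hz, 110 Hz.
k=4: 142 Hz, 146 Hz.
Within [20 Hz, 108 Hz]: 34 Hz, 38 Hz, 70 Hz, 74 Hz, 106 Hz.

34 Hz, 38 Hz, 70 Hz, 74 Hz, 106 Hz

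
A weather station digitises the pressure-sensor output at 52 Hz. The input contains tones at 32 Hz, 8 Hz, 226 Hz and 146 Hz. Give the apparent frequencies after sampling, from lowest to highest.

8 Hz, 10 Hz, 18 Hz, 20 Hz

fs/2 = 26 Hz.
32 Hz > fs/2 = 26 Hz, folds to fs − 32 Hz = 20 Hz.
8 Hz ≤ fs/2 = 26 Hz, passes unchanged.
226 Hz mod fs = 18 Hz.
18 Hz ≤ fs/2 = 26 Hz, appears at 18 Hz.
146 Hz mod fs = 42 Hz.
42 Hz > fs/2 = 26 Hz, folds to fs − 42 Hz = 10 Hz.
Distinct values: {8 Hz, 10 Hz, 18 Hz, 20 Hz}.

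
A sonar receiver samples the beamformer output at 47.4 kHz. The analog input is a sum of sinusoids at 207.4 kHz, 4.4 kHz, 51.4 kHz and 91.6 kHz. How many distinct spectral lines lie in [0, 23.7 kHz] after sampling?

4

fs/2 = 23.7 kHz.
207.4 kHz mod fs = 17.8 kHz.
17.8 kHz ≤ fs/2 = 23.7 kHz, appears at 17.8 kHz.
4.4 kHz ≤ fs/2 = 23.7 kHz, passes unchanged.
51.4 kHz mod fs = 4 kHz.
4 kHz ≤ fs/2 = 23.7 kHz, appears at 4 kHz.
91.6 kHz mod fs = 44.2 kHz.
44.2 kHz > fs/2 = 23.7 kHz, folds to fs − 44.2 kHz = 3.2 kHz.
Distinct values: {3.2 kHz, 4 kHz, 4.4 kHz, 17.8 kHz} → 4.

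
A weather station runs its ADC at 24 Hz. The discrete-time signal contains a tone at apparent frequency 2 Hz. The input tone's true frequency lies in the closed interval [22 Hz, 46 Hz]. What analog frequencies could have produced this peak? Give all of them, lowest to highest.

Frequencies that alias to 2 Hz are k·fs ± 2 Hz for integer k ≥ 0.
k=0: 2 Hz.
k=1: 22 Hz, 26 Hz.
k=2: 46 Hz, 50 Hz.
k=3: 70 Hz, 74 Hz.
Within [22 Hz, 46 Hz]: 22 Hz, 26 Hz, 46 Hz.

22 Hz, 26 Hz, 46 Hz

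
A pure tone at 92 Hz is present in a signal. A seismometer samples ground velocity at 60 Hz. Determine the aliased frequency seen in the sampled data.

28 Hz

92 Hz mod fs = 32 Hz.
32 Hz > fs/2 = 30 Hz, folds to fs − 32 Hz = 28 Hz.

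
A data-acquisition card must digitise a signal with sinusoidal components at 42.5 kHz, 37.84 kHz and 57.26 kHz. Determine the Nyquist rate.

Highest-frequency component: 57.26 kHz.
Nyquist rate = 2 × 57.26 kHz = 114.52 kHz.

114.52 kHz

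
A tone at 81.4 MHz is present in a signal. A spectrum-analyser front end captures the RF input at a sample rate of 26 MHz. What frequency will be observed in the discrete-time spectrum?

3.4 MHz

81.4 MHz mod fs = 3.4 MHz.
3.4 MHz ≤ fs/2 = 13 MHz, appears at 3.4 MHz.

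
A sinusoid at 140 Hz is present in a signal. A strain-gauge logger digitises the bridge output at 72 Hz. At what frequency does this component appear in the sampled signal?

140 Hz mod fs = 68 Hz.
68 Hz > fs/2 = 36 Hz, folds to fs − 68 Hz = 4 Hz.

4 Hz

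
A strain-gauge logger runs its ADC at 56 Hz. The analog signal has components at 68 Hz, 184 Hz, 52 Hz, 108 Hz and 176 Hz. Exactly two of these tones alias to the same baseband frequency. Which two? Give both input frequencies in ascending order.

fs/2 = 28 Hz.
68 Hz mod fs = 12 Hz.
12 Hz ≤ fs/2 = 28 Hz, appears at 12 Hz.
184 Hz mod fs = 16 Hz.
16 Hz ≤ fs/2 = 28 Hz, appears at 16 Hz.
52 Hz > fs/2 = 28 Hz, folds to fs − 52 Hz = 4 Hz.
108 Hz mod fs = 52 Hz.
52 Hz > fs/2 = 28 Hz, folds to fs − 52 Hz = 4 Hz.
176 Hz mod fs = 8 Hz.
8 Hz ≤ fs/2 = 28 Hz, appears at 8 Hz.
52 Hz and 108 Hz both map to 4 Hz.

52 Hz, 108 Hz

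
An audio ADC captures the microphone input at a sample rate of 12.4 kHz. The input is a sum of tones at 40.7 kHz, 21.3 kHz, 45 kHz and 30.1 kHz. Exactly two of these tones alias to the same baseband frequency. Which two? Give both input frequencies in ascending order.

fs/2 = 6.2 kHz.
40.7 kHz mod fs = 3.5 kHz.
3.5 kHz ≤ fs/2 = 6.2 kHz, appears at 3.5 kHz.
21.3 kHz mod fs = 8.9 kHz.
8.9 kHz > fs/2 = 6.2 kHz, folds to fs − 8.9 kHz = 3.5 kHz.
45 kHz mod fs = 7.8 kHz.
7.8 kHz > fs/2 = 6.2 kHz, folds to fs − 7.8 kHz = 4.6 kHz.
30.1 kHz mod fs = 5.3 kHz.
5.3 kHz ≤ fs/2 = 6.2 kHz, appears at 5.3 kHz.
21.3 kHz and 40.7 kHz both map to 3.5 kHz.

21.3 kHz, 40.7 kHz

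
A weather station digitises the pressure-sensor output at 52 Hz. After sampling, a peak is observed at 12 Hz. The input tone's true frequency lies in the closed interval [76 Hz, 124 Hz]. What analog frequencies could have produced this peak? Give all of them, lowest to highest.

Frequencies that alias to 12 Hz are k·fs ± 12 Hz for integer k ≥ 0.
k=0: 12 Hz.
k=1: 40 Hz, 64 Hz.
k=2: 92 Hz, 116 Hz.
k=3: 144 Hz, 168 Hz.
Within [76 Hz, 124 Hz]: 92 Hz, 116 Hz.

92 Hz, 116 Hz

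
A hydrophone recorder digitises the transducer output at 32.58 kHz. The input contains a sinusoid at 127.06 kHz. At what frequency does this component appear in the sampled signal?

3.26 kHz

127.06 kHz mod fs = 29.32 kHz.
29.32 kHz > fs/2 = 16.29 kHz, folds to fs − 29.32 kHz = 3.26 kHz.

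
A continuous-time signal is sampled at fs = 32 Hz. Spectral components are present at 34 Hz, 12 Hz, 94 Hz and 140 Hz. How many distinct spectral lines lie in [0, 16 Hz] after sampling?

fs/2 = 16 Hz.
34 Hz mod fs = 2 Hz.
2 Hz ≤ fs/2 = 16 Hz, appears at 2 Hz.
12 Hz ≤ fs/2 = 16 Hz, passes unchanged.
94 Hz mod fs = 30 Hz.
30 Hz > fs/2 = 16 Hz, folds to fs − 30 Hz = 2 Hz.
140 Hz mod fs = 12 Hz.
12 Hz ≤ fs/2 = 16 Hz, appears at 12 Hz.
Distinct values: {2 Hz, 12 Hz} → 2.

2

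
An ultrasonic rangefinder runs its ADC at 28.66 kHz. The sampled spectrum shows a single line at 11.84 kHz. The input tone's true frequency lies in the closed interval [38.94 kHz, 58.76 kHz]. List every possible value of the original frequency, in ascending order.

40.5 kHz, 45.48 kHz

Frequencies that alias to 11.84 kHz are k·fs ± 11.84 kHz for integer k ≥ 0.
k=0: 11.84 kHz.
k=1: 16.82 kHz, 40.5 kHz.
k=2: 45.48 kHz, 69.16 kHz.
k=3: 74.14 kHz, 97.82 kHz.
Within [38.94 kHz, 58.76 kHz]: 40.5 kHz, 45.48 kHz.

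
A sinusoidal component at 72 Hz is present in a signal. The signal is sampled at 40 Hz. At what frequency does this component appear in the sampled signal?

8 Hz

72 Hz mod fs = 32 Hz.
32 Hz > fs/2 = 20 Hz, folds to fs − 32 Hz = 8 Hz.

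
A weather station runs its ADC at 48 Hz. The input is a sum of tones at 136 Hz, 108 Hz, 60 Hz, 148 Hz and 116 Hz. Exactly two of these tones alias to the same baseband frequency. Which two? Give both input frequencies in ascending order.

fs/2 = 24 Hz.
136 Hz mod fs = 40 Hz.
40 Hz > fs/2 = 24 Hz, folds to fs − 40 Hz = 8 Hz.
108 Hz mod fs = 12 Hz.
12 Hz ≤ fs/2 = 24 Hz, appears at 12 Hz.
60 Hz mod fs = 12 Hz.
12 Hz ≤ fs/2 = 24 Hz, appears at 12 Hz.
148 Hz mod fs = 4 Hz.
4 Hz ≤ fs/2 = 24 Hz, appears at 4 Hz.
116 Hz mod fs = 20 Hz.
20 Hz ≤ fs/2 = 24 Hz, appears at 20 Hz.
60 Hz and 108 Hz both map to 12 Hz.

60 Hz, 108 Hz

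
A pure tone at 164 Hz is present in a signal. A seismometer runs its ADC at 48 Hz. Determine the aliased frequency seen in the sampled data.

164 Hz mod fs = 20 Hz.
20 Hz ≤ fs/2 = 24 Hz, appears at 20 Hz.

20 Hz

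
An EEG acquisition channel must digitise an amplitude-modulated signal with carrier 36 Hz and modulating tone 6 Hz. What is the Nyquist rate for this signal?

84 Hz

AM sidebands sit at fc ± fm = 30 Hz and 42 Hz.
Highest-frequency component: 42 Hz.
Nyquist rate = 2 × 42 Hz = 84 Hz.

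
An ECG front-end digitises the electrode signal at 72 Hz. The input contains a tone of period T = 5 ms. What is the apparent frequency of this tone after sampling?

16 Hz

T = 5 ms → f = 1/T = 200 Hz.
200 Hz mod fs = 56 Hz.
56 Hz > fs/2 = 36 Hz, folds to fs − 56 Hz = 16 Hz.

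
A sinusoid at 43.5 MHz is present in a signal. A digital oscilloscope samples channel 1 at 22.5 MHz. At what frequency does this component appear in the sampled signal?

43.5 MHz mod fs = 21 MHz.
21 MHz > fs/2 = 11.25 MHz, folds to fs − 21 MHz = 1.5 MHz.

1.5 MHz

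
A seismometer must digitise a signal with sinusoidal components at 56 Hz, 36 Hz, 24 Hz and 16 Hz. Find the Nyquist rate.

112 Hz

Highest-frequency component: 56 Hz.
Nyquist rate = 2 × 56 Hz = 112 Hz.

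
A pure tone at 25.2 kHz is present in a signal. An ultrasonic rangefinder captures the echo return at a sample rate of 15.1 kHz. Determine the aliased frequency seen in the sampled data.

5 kHz

25.2 kHz mod fs = 10.1 kHz.
10.1 kHz > fs/2 = 7.55 kHz, folds to fs − 10.1 kHz = 5 kHz.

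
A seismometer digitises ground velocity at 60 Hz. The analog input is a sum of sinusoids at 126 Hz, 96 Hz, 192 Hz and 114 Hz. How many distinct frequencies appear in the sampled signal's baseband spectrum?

fs/2 = 30 Hz.
126 Hz mod fs = 6 Hz.
6 Hz ≤ fs/2 = 30 Hz, appears at 6 Hz.
96 Hz mod fs = 36 Hz.
36 Hz > fs/2 = 30 Hz, folds to fs − 36 Hz = 24 Hz.
192 Hz mod fs = 12 Hz.
12 Hz ≤ fs/2 = 30 Hz, appears at 12 Hz.
114 Hz mod fs = 54 Hz.
54 Hz > fs/2 = 30 Hz, folds to fs − 54 Hz = 6 Hz.
Distinct values: {6 Hz, 12 Hz, 24 Hz} → 3.

3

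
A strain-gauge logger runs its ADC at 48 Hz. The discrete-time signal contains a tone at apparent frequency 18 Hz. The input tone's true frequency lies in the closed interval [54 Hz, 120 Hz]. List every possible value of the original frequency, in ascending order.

Frequencies that alias to 18 Hz are k·fs ± 18 Hz for integer k ≥ 0.
k=0: 18 Hz.
k=1: 30 Hz, 66 Hz.
k=2: 78 Hz, 114 Hz.
k=3: 126 Hz, 162 Hz.
Within [54 Hz, 120 Hz]: 66 Hz, 78 Hz, 114 Hz.

66 Hz, 78 Hz, 114 Hz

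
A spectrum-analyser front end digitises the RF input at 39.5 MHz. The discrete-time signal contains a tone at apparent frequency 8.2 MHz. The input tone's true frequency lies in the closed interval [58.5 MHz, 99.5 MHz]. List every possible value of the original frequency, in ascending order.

70.8 MHz, 87.2 MHz

Frequencies that alias to 8.2 MHz are k·fs ± 8.2 MHz for integer k ≥ 0.
k=0: 8.2 MHz.
k=1: 31.3 MHz, 47.7 MHz.
k=2: 70.8 MHz, 87.2 MHz.
k=3: 110.3 MHz, 126.7 MHz.
Within [58.5 MHz, 99.5 MHz]: 70.8 MHz, 87.2 MHz.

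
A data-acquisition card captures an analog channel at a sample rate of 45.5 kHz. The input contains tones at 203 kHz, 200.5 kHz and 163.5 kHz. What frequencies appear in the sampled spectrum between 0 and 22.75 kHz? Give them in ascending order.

fs/2 = 22.75 kHz.
203 kHz mod fs = 21 kHz.
21 kHz ≤ fs/2 = 22.75 kHz, appears at 21 kHz.
200.5 kHz mod fs = 18.5 kHz.
18.5 kHz ≤ fs/2 = 22.75 kHz, appears at 18.5 kHz.
163.5 kHz mod fs = 27 kHz.
27 kHz > fs/2 = 22.75 kHz, folds to fs − 27 kHz = 18.5 kHz.
Distinct values: {18.5 kHz, 21 kHz}.

18.5 kHz, 21 kHz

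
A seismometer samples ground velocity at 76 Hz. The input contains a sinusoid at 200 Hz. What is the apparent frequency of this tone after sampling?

200 Hz mod fs = 48 Hz.
48 Hz > fs/2 = 38 Hz, folds to fs − 48 Hz = 28 Hz.

28 Hz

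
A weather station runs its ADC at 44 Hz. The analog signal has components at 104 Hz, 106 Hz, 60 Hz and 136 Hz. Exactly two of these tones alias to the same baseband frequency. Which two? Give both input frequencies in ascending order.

fs/2 = 22 Hz.
104 Hz mod fs = 16 Hz.
16 Hz ≤ fs/2 = 22 Hz, appears at 16 Hz.
106 Hz mod fs = 18 Hz.
18 Hz ≤ fs/2 = 22 Hz, appears at 18 Hz.
60 Hz mod fs = 16 Hz.
16 Hz ≤ fs/2 = 22 Hz, appears at 16 Hz.
136 Hz mod fs = 4 Hz.
4 Hz ≤ fs/2 = 22 Hz, appears at 4 Hz.
60 Hz and 104 Hz both map to 16 Hz.

60 Hz, 104 Hz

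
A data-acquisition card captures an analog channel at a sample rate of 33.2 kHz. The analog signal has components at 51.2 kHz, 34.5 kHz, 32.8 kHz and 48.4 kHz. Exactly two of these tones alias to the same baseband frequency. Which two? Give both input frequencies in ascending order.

fs/2 = 16.6 kHz.
51.2 kHz mod fs = 18 kHz.
18 kHz > fs/2 = 16.6 kHz, folds to fs − 18 kHz = 15.2 kHz.
34.5 kHz mod fs = 1.3 kHz.
1.3 kHz ≤ fs/2 = 16.6 kHz, appears at 1.3 kHz.
32.8 kHz > fs/2 = 16.6 kHz, folds to fs − 32.8 kHz = 0.4 kHz.
48.4 kHz mod fs = 15.2 kHz.
15.2 kHz ≤ fs/2 = 16.6 kHz, appears at 15.2 kHz.
48.4 kHz and 51.2 kHz both map to 15.2 kHz.

48.4 kHz, 51.2 kHz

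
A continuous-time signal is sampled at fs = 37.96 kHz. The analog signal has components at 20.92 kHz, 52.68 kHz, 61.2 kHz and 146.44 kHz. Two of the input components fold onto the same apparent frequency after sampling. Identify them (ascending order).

52.68 kHz, 61.2 kHz

fs/2 = 18.98 kHz.
20.92 kHz > fs/2 = 18.98 kHz, folds to fs − 20.92 kHz = 17.04 kHz.
52.68 kHz mod fs = 14.72 kHz.
14.72 kHz ≤ fs/2 = 18.98 kHz, appears at 14.72 kHz.
61.2 kHz mod fs = 23.24 kHz.
23.24 kHz > fs/2 = 18.98 kHz, folds to fs − 23.24 kHz = 14.72 kHz.
146.44 kHz mod fs = 32.56 kHz.
32.56 kHz > fs/2 = 18.98 kHz, folds to fs − 32.56 kHz = 5.4 kHz.
52.68 kHz and 61.2 kHz both map to 14.72 kHz.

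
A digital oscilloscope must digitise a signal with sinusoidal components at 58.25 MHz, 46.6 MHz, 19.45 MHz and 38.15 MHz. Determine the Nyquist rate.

116.5 MHz

Highest-frequency component: 58.25 MHz.
Nyquist rate = 2 × 58.25 MHz = 116.5 MHz.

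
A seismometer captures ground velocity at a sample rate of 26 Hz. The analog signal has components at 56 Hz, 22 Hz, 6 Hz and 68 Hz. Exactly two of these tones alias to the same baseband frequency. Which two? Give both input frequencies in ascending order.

22 Hz, 56 Hz

fs/2 = 13 Hz.
56 Hz mod fs = 4 Hz.
4 Hz ≤ fs/2 = 13 Hz, appears at 4 Hz.
22 Hz > fs/2 = 13 Hz, folds to fs − 22 Hz = 4 Hz.
6 Hz ≤ fs/2 = 13 Hz, passes unchanged.
68 Hz mod fs = 16 Hz.
16 Hz > fs/2 = 13 Hz, folds to fs − 16 Hz = 10 Hz.
22 Hz and 56 Hz both map to 4 Hz.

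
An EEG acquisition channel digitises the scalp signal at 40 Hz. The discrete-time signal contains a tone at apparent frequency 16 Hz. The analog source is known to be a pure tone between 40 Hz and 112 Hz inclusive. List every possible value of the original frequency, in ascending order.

Frequencies that alias to 16 Hz are k·fs ± 16 Hz for integer k ≥ 0.
k=0: 16 Hz.
k=1: 24 Hz, 56 Hz.
k=2: 64 Hz, 96 Hz.
k=3: 104 Hz, 136 Hz.
k=4: 144 Hz, 176 Hz.
Within [40 Hz, 112 Hz]: 56 Hz, 64 Hz, 96 Hz, 104 Hz.

56 Hz, 64 Hz, 96 Hz, 104 Hz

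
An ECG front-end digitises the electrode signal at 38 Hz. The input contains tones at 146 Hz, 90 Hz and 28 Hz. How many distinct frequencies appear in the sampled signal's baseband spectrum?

3

fs/2 = 19 Hz.
146 Hz mod fs = 32 Hz.
32 Hz > fs/2 = 19 Hz, folds to fs − 32 Hz = 6 Hz.
90 Hz mod fs = 14 Hz.
14 Hz ≤ fs/2 = 19 Hz, appears at 14 Hz.
28 Hz > fs/2 = 19 Hz, folds to fs − 28 Hz = 10 Hz.
Distinct values: {6 Hz, 10 Hz, 14 Hz} → 3.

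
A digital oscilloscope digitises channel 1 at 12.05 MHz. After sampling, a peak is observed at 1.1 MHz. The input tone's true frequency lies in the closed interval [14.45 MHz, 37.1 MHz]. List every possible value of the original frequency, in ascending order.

23 MHz, 25.2 MHz, 35.05 MHz

Frequencies that alias to 1.1 MHz are k·fs ± 1.1 MHz for integer k ≥ 0.
k=0: 1.1 MHz.
k=1: 10.95 MHz, 13.15 MHz.
k=2: 23 MHz, 25.2 MHz.
k=3: 35.05 MHz, 37.25 MHz.
k=4: 47.1 MHz, 49.3 MHz.
Within [14.45 MHz, 37.1 MHz]: 23 MHz, 25.2 MHz, 35.05 MHz.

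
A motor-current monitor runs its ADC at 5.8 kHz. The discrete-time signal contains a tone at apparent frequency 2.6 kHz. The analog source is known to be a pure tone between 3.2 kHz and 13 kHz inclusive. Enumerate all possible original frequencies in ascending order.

3.2 kHz, 8.4 kHz, 9 kHz

Frequencies that alias to 2.6 kHz are k·fs ± 2.6 kHz for integer k ≥ 0.
k=0: 2.6 kHz.
k=1: 3.2 kHz, 8.4 kHz.
k=2: 9 kHz, 14.2 kHz.
k=3: 14.8 kHz, 20 kHz.
Within [3.2 kHz, 13 kHz]: 3.2 kHz, 8.4 kHz, 9 kHz.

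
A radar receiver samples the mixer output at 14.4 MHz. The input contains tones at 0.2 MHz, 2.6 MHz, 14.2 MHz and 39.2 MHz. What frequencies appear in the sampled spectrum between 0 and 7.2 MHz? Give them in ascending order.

0.2 MHz, 2.6 MHz, 4 MHz

fs/2 = 7.2 MHz.
0.2 MHz ≤ fs/2 = 7.2 MHz, passes unchanged.
2.6 MHz ≤ fs/2 = 7.2 MHz, passes unchanged.
14.2 MHz > fs/2 = 7.2 MHz, folds to fs − 14.2 MHz = 0.2 MHz.
39.2 MHz mod fs = 10.4 MHz.
10.4 MHz > fs/2 = 7.2 MHz, folds to fs − 10.4 MHz = 4 MHz.
Distinct values: {0.2 MHz, 2.6 MHz, 4 MHz}.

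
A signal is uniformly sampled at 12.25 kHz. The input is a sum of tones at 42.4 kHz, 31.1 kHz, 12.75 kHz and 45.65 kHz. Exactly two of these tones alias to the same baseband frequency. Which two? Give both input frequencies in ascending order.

31.1 kHz, 42.4 kHz

fs/2 = 6.125 kHz.
42.4 kHz mod fs = 5.65 kHz.
5.65 kHz ≤ fs/2 = 6.125 kHz, appears at 5.65 kHz.
31.1 kHz mod fs = 6.6 kHz.
6.6 kHz > fs/2 = 6.125 kHz, folds to fs − 6.6 kHz = 5.65 kHz.
12.75 kHz mod fs = 0.5 kHz.
0.5 kHz ≤ fs/2 = 6.125 kHz, appears at 0.5 kHz.
45.65 kHz mod fs = 8.9 kHz.
8.9 kHz > fs/2 = 6.125 kHz, folds to fs − 8.9 kHz = 3.35 kHz.
31.1 kHz and 42.4 kHz both map to 5.65 kHz.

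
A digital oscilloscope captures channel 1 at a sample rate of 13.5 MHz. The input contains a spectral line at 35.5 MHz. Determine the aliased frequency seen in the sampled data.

5 MHz

35.5 MHz mod fs = 8.5 MHz.
8.5 MHz > fs/2 = 6.75 MHz, folds to fs − 8.5 MHz = 5 MHz.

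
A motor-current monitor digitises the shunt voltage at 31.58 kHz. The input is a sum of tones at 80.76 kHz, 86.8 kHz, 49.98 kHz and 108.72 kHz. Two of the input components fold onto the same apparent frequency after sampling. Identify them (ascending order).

80.76 kHz, 108.72 kHz

fs/2 = 15.79 kHz.
80.76 kHz mod fs = 17.6 kHz.
17.6 kHz > fs/2 = 15.79 kHz, folds to fs − 17.6 kHz = 13.98 kHz.
86.8 kHz mod fs = 23.64 kHz.
23.64 kHz > fs/2 = 15.79 kHz, folds to fs − 23.64 kHz = 7.94 kHz.
49.98 kHz mod fs = 18.4 kHz.
18.4 kHz > fs/2 = 15.79 kHz, folds to fs − 18.4 kHz = 13.18 kHz.
108.72 kHz mod fs = 13.98 kHz.
13.98 kHz ≤ fs/2 = 15.79 kHz, appears at 13.98 kHz.
80.76 kHz and 108.72 kHz both map to 13.98 kHz.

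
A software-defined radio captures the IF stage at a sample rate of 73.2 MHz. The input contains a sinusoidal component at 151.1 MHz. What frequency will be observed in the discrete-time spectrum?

4.7 MHz

151.1 MHz mod fs = 4.7 MHz.
4.7 MHz ≤ fs/2 = 36.6 MHz, appears at 4.7 MHz.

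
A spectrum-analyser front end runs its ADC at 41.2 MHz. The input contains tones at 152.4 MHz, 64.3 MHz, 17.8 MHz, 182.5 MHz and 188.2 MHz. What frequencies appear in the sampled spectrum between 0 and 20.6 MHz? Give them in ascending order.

12.4 MHz, 17.7 MHz, 17.8 MHz, 18.1 MHz

fs/2 = 20.6 MHz.
152.4 MHz mod fs = 28.8 MHz.
28.8 MHz > fs/2 = 20.6 MHz, folds to fs − 28.8 MHz = 12.4 MHz.
64.3 MHz mod fs = 23.1 MHz.
23.1 MHz > fs/2 = 20.6 MHz, folds to fs − 23.1 MHz = 18.1 MHz.
17.8 MHz ≤ fs/2 = 20.6 MHz, passes unchanged.
182.5 MHz mod fs = 17.7 MHz.
17.7 MHz ≤ fs/2 = 20.6 MHz, appears at 17.7 MHz.
188.2 MHz mod fs = 23.4 MHz.
23.4 MHz > fs/2 = 20.6 MHz, folds to fs − 23.4 MHz = 17.8 MHz.
Distinct values: {12.4 MHz, 17.7 MHz, 17.8 MHz, 18.1 MHz}.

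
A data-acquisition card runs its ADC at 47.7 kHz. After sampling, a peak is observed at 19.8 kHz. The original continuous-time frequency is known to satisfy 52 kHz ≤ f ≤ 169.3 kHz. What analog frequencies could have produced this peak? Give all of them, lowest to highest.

67.5 kHz, 75.6 kHz, 115.2 kHz, 123.3 kHz, 162.9 kHz

Frequencies that alias to 19.8 kHz are k·fs ± 19.8 kHz for integer k ≥ 0.
k=0: 19.8 kHz.
k=1: 27.9 kHz, 67.5 kHz.
k=2: 75.6 kHz, 115.2 kHz.
k=3: 123.3 kHz, 162.9 kHz.
k=4: 171 kHz, 210.6 kHz.
Within [52 kHz, 169.3 kHz]: 67.5 kHz, 75.6 kHz, 115.2 kHz, 123.3 kHz, 162.9 kHz.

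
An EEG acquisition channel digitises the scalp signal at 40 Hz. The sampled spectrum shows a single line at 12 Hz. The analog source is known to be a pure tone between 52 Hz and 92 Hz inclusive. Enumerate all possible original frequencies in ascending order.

Frequencies that alias to 12 Hz are k·fs ± 12 Hz for integer k ≥ 0.
k=0: 12 Hz.
k=1: 28 Hz, 52 Hz.
k=2: 68 Hz, 92 Hz.
k=3: 108 Hz, 132 Hz.
Within [52 Hz, 92 Hz]: 52 Hz, 68 Hz, 92 Hz.

52 Hz, 68 Hz, 92 Hz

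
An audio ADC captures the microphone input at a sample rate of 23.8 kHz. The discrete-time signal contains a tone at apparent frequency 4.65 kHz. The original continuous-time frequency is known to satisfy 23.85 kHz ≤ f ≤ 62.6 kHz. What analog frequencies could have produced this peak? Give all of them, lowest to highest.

28.45 kHz, 42.95 kHz, 52.25 kHz

Frequencies that alias to 4.65 kHz are k·fs ± 4.65 kHz for integer k ≥ 0.
k=0: 4.65 kHz.
k=1: 19.15 kHz, 28.45 kHz.
k=2: 42.95 kHz, 52.25 kHz.
k=3: 66.75 kHz, 76.05 kHz.
Within [23.85 kHz, 62.6 kHz]: 28.45 kHz, 42.95 kHz, 52.25 kHz.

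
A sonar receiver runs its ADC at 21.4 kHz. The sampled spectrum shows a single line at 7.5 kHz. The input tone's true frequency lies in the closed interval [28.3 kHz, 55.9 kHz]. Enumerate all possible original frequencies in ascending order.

28.9 kHz, 35.3 kHz, 50.3 kHz

Frequencies that alias to 7.5 kHz are k·fs ± 7.5 kHz for integer k ≥ 0.
k=0: 7.5 kHz.
k=1: 13.9 kHz, 28.9 kHz.
k=2: 35.3 kHz, 50.3 kHz.
k=3: 56.7 kHz, 71.7 kHz.
Within [28.3 kHz, 55.9 kHz]: 28.9 kHz, 35.3 kHz, 50.3 kHz.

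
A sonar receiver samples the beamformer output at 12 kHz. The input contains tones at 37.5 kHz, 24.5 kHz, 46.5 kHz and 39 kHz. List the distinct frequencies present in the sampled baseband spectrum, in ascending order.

0.5 kHz, 1.5 kHz, 3 kHz

fs/2 = 6 kHz.
37.5 kHz mod fs = 1.5 kHz.
1.5 kHz ≤ fs/2 = 6 kHz, appears at 1.5 kHz.
24.5 kHz mod fs = 0.5 kHz.
0.5 kHz ≤ fs/2 = 6 kHz, appears at 0.5 kHz.
46.5 kHz mod fs = 10.5 kHz.
10.5 kHz > fs/2 = 6 kHz, folds to fs − 10.5 kHz = 1.5 kHz.
39 kHz mod fs = 3 kHz.
3 kHz ≤ fs/2 = 6 kHz, appears at 3 kHz.
Distinct values: {0.5 kHz, 1.5 kHz, 3 kHz}.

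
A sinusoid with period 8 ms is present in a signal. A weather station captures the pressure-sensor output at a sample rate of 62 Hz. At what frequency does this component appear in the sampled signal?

T = 8 ms → f = 1/T = 125 Hz.
125 Hz mod fs = 1 Hz.
1 Hz ≤ fs/2 = 31 Hz, appears at 1 Hz.

1 Hz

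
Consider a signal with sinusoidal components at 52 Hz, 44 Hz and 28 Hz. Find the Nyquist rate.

104 Hz

Highest-frequency component: 52 Hz.
Nyquist rate = 2 × 52 Hz = 104 Hz.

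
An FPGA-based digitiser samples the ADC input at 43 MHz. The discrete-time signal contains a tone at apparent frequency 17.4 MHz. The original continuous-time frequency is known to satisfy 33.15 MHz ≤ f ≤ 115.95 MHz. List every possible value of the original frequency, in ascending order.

60.4 MHz, 68.6 MHz, 103.4 MHz, 111.6 MHz

Frequencies that alias to 17.4 MHz are k·fs ± 17.4 MHz for integer k ≥ 0.
k=0: 17.4 MHz.
k=1: 25.6 MHz, 60.4 MHz.
k=2: 68.6 MHz, 103.4 MHz.
k=3: 111.6 MHz, 146.4 MHz.
k=4: 154.6 MHz, 189.4 MHz.
Within [33.15 MHz, 115.95 MHz]: 60.4 MHz, 68.6 MHz, 103.4 MHz, 111.6 MHz.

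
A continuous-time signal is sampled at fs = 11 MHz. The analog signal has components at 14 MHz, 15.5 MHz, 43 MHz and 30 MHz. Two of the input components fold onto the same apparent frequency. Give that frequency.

fs/2 = 5.5 MHz.
14 MHz mod fs = 3 MHz.
3 MHz ≤ fs/2 = 5.5 MHz, appears at 3 MHz.
15.5 MHz mod fs = 4.5 MHz.
4.5 MHz ≤ fs/2 = 5.5 MHz, appears at 4.5 MHz.
43 MHz mod fs = 10 MHz.
10 MHz > fs/2 = 5.5 MHz, folds to fs − 10 MHz = 1 MHz.
30 MHz mod fs = 8 MHz.
8 MHz > fs/2 = 5.5 MHz, folds to fs − 8 MHz = 3 MHz.
14 MHz and 30 MHz both map to 3 MHz.

3 MHz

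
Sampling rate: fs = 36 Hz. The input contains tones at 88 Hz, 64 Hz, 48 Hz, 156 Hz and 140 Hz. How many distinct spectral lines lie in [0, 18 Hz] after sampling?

4

fs/2 = 18 Hz.
88 Hz mod fs = 16 Hz.
16 Hz ≤ fs/2 = 18 Hz, appears at 16 Hz.
64 Hz mod fs = 28 Hz.
28 Hz > fs/2 = 18 Hz, folds to fs − 28 Hz = 8 Hz.
48 Hz mod fs = 12 Hz.
12 Hz ≤ fs/2 = 18 Hz, appears at 12 Hz.
156 Hz mod fs = 12 Hz.
12 Hz ≤ fs/2 = 18 Hz, appears at 12 Hz.
140 Hz mod fs = 32 Hz.
32 Hz > fs/2 = 18 Hz, folds to fs − 32 Hz = 4 Hz.
Distinct values: {4 Hz, 8 Hz, 12 Hz, 16 Hz} → 4.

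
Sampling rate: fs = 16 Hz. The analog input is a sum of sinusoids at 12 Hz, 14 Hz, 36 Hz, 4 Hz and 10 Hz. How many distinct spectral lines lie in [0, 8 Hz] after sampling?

3

fs/2 = 8 Hz.
12 Hz > fs/2 = 8 Hz, folds to fs − 12 Hz = 4 Hz.
14 Hz > fs/2 = 8 Hz, folds to fs − 14 Hz = 2 Hz.
36 Hz mod fs = 4 Hz.
4 Hz ≤ fs/2 = 8 Hz, appears at 4 Hz.
4 Hz ≤ fs/2 = 8 Hz, passes unchanged.
10 Hz > fs/2 = 8 Hz, folds to fs − 10 Hz = 6 Hz.
Distinct values: {2 Hz, 4 Hz, 6 Hz} → 3.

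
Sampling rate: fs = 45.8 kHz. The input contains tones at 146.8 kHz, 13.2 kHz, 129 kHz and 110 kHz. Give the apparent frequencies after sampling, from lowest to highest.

fs/2 = 22.9 kHz.
146.8 kHz mod fs = 9.4 kHz.
9.4 kHz ≤ fs/2 = 22.9 kHz, appears at 9.4 kHz.
13.2 kHz ≤ fs/2 = 22.9 kHz, passes unchanged.
129 kHz mod fs = 37.4 kHz.
37.4 kHz > fs/2 = 22.9 kHz, folds to fs − 37.4 kHz = 8.4 kHz.
110 kHz mod fs = 18.4 kHz.
18.4 kHz ≤ fs/2 = 22.9 kHz, appears at 18.4 kHz.
Distinct values: {8.4 kHz, 9.4 kHz, 13.2 kHz, 18.4 kHz}.

8.4 kHz, 9.4 kHz, 13.2 kHz, 18.4 kHz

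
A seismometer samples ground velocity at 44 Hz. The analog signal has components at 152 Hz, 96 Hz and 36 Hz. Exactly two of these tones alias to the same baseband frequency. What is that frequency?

8 Hz

fs/2 = 22 Hz.
152 Hz mod fs = 20 Hz.
20 Hz ≤ fs/2 = 22 Hz, appears at 20 Hz.
96 Hz mod fs = 8 Hz.
8 Hz ≤ fs/2 = 22 Hz, appears at 8 Hz.
36 Hz > fs/2 = 22 Hz, folds to fs − 36 Hz = 8 Hz.
36 Hz and 96 Hz both map to 8 Hz.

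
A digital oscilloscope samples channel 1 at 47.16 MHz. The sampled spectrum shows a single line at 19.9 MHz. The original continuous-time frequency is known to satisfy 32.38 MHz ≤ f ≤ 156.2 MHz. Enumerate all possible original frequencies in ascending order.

67.06 MHz, 74.42 MHz, 114.22 MHz, 121.58 MHz

Frequencies that alias to 19.9 MHz are k·fs ± 19.9 MHz for integer k ≥ 0.
k=0: 19.9 MHz.
k=1: 27.26 MHz, 67.06 MHz.
k=2: 74.42 MHz, 114.22 MHz.
k=3: 121.58 MHz, 161.38 MHz.
k=4: 168.74 MHz, 208.54 MHz.
Within [32.38 MHz, 156.2 MHz]: 67.06 MHz, 74.42 MHz, 114.22 MHz, 121.58 MHz.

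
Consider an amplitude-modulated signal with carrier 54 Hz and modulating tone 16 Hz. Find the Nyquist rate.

AM sidebands sit at fc ± fm = 38 Hz and 70 Hz.
Highest-frequency component: 70 Hz.
Nyquist rate = 2 × 70 Hz = 140 Hz.

140 Hz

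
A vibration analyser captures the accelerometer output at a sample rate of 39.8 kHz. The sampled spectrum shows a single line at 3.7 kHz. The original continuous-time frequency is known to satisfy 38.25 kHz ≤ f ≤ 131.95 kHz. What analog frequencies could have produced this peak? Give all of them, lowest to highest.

43.5 kHz, 75.9 kHz, 83.3 kHz, 115.7 kHz, 123.1 kHz

Frequencies that alias to 3.7 kHz are k·fs ± 3.7 kHz for integer k ≥ 0.
k=0: 3.7 kHz.
k=1: 36.1 kHz, 43.5 kHz.
k=2: 75.9 kHz, 83.3 kHz.
k=3: 115.7 kHz, 123.1 kHz.
k=4: 155.5 kHz, 162.9 kHz.
Within [38.25 kHz, 131.95 kHz]: 43.5 kHz, 75.9 kHz, 83.3 kHz, 115.7 kHz, 123.1 kHz.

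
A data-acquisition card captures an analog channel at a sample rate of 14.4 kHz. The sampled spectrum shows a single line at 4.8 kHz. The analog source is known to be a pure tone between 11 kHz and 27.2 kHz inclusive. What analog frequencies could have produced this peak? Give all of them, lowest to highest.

19.2 kHz, 24 kHz

Frequencies that alias to 4.8 kHz are k·fs ± 4.8 kHz for integer k ≥ 0.
k=0: 4.8 kHz.
k=1: 9.6 kHz, 19.2 kHz.
k=2: 24 kHz, 33.6 kHz.
k=3: 38.4 kHz, 48 kHz.
Within [11 kHz, 27.2 kHz]: 19.2 kHz, 24 kHz.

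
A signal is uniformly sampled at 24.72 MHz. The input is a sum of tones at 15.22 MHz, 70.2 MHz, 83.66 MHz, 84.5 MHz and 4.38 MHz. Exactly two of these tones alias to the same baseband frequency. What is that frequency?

fs/2 = 12.36 MHz.
15.22 MHz > fs/2 = 12.36 MHz, folds to fs − 15.22 MHz = 9.5 MHz.
70.2 MHz mod fs = 20.76 MHz.
20.76 MHz > fs/2 = 12.36 MHz, folds to fs − 20.76 MHz = 3.96 MHz.
83.66 MHz mod fs = 9.5 MHz.
9.5 MHz ≤ fs/2 = 12.36 MHz, appears at 9.5 MHz.
84.5 MHz mod fs = 10.34 MHz.
10.34 MHz ≤ fs/2 = 12.36 MHz, appears at 10.34 MHz.
4.38 MHz ≤ fs/2 = 12.36 MHz, passes unchanged.
15.22 MHz and 83.66 MHz both map to 9.5 MHz.

9.5 MHz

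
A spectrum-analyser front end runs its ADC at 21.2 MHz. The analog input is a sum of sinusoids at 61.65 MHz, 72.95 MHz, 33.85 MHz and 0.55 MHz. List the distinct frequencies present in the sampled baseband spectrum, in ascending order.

0.55 MHz, 1.95 MHz, 8.55 MHz, 9.35 MHz

fs/2 = 10.6 MHz.
61.65 MHz mod fs = 19.25 MHz.
19.25 MHz > fs/2 = 10.6 MHz, folds to fs − 19.25 MHz = 1.95 MHz.
72.95 MHz mod fs = 9.35 MHz.
9.35 MHz ≤ fs/2 = 10.6 MHz, appears at 9.35 MHz.
33.85 MHz mod fs = 12.65 MHz.
12.65 MHz > fs/2 = 10.6 MHz, folds to fs − 12.65 MHz = 8.55 MHz.
0.55 MHz ≤ fs/2 = 10.6 MHz, passes unchanged.
Distinct values: {0.55 MHz, 1.95 MHz, 8.55 MHz, 9.35 MHz}.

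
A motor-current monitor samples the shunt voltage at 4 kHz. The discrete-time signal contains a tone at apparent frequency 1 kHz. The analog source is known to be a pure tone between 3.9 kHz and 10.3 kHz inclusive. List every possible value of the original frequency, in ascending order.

5 kHz, 7 kHz, 9 kHz

Frequencies that alias to 1 kHz are k·fs ± 1 kHz for integer k ≥ 0.
k=0: 1 kHz.
k=1: 3 kHz, 5 kHz.
k=2: 7 kHz, 9 kHz.
k=3: 11 kHz, 13 kHz.
Within [3.9 kHz, 10.3 kHz]: 5 kHz, 7 kHz, 9 kHz.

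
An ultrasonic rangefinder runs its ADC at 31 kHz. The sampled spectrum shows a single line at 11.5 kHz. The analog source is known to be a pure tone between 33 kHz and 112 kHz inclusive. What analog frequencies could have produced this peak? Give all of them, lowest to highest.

Frequencies that alias to 11.5 kHz are k·fs ± 11.5 kHz for integer k ≥ 0.
k=0: 11.5 kHz.
k=1: 19.5 kHz, 42.5 kHz.
k=2: 50.5 kHz, 73.5 kHz.
k=3: 81.5 kHz, 104.5 kHz.
k=4: 112.5 kHz, 135.5 kHz.
Within [33 kHz, 112 kHz]: 42.5 kHz, 50.5 kHz, 73.5 kHz, 81.5 kHz, 104.5 kHz.

42.5 kHz, 50.5 kHz, 73.5 kHz, 81.5 kHz, 104.5 kHz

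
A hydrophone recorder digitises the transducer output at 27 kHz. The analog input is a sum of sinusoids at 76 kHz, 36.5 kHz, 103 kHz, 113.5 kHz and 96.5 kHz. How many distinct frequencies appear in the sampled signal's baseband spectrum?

fs/2 = 13.5 kHz.
76 kHz mod fs = 22 kHz.
22 kHz > fs/2 = 13.5 kHz, folds to fs − 22 kHz = 5 kHz.
36.5 kHz mod fs = 9.5 kHz.
9.5 kHz ≤ fs/2 = 13.5 kHz, appears at 9.5 kHz.
103 kHz mod fs = 22 kHz.
22 kHz > fs/2 = 13.5 kHz, folds to fs − 22 kHz = 5 kHz.
113.5 kHz mod fs = 5.5 kHz.
5.5 kHz ≤ fs/2 = 13.5 kHz, appears at 5.5 kHz.
96.5 kHz mod fs = 15.5 kHz.
15.5 kHz > fs/2 = 13.5 kHz, folds to fs − 15.5 kHz = 11.5 kHz.
Distinct values: {5 kHz, 5.5 kHz, 9.5 kHz, 11.5 kHz} → 4.

4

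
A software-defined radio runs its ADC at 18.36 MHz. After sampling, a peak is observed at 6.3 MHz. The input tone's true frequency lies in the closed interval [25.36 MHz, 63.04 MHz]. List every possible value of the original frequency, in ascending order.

Frequencies that alias to 6.3 MHz are k·fs ± 6.3 MHz for integer k ≥ 0.
k=0: 6.3 MHz.
k=1: 12.06 MHz, 24.66 MHz.
k=2: 30.42 MHz, 43.02 MHz.
k=3: 48.78 MHz, 61.38 MHz.
k=4: 67.14 MHz, 79.74 MHz.
Within [25.36 MHz, 63.04 MHz]: 30.42 MHz, 43.02 MHz, 48.78 MHz, 61.38 MHz.

30.42 MHz, 43.02 MHz, 48.78 MHz, 61.38 MHz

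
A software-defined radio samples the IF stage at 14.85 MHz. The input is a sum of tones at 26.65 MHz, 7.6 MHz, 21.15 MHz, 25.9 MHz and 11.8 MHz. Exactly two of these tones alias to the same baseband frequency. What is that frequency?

3.05 MHz

fs/2 = 7.425 MHz.
26.65 MHz mod fs = 11.8 MHz.
11.8 MHz > fs/2 = 7.425 MHz, folds to fs − 11.8 MHz = 3.05 MHz.
7.6 MHz > fs/2 = 7.425 MHz, folds to fs − 7.6 MHz = 7.25 MHz.
21.15 MHz mod fs = 6.3 MHz.
6.3 MHz ≤ fs/2 = 7.425 MHz, appears at 6.3 MHz.
25.9 MHz mod fs = 11.05 MHz.
11.05 MHz > fs/2 = 7.425 MHz, folds to fs − 11.05 MHz = 3.8 MHz.
11.8 MHz > fs/2 = 7.425 MHz, folds to fs − 11.8 MHz = 3.05 MHz.
11.8 MHz and 26.65 MHz both map to 3.05 MHz.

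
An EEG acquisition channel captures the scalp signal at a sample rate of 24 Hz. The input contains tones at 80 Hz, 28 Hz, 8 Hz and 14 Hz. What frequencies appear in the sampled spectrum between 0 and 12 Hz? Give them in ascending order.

fs/2 = 12 Hz.
80 Hz mod fs = 8 Hz.
8 Hz ≤ fs/2 = 12 Hz, appears at 8 Hz.
28 Hz mod fs = 4 Hz.
4 Hz ≤ fs/2 = 12 Hz, appears at 4 Hz.
8 Hz ≤ fs/2 = 12 Hz, passes unchanged.
14 Hz > fs/2 = 12 Hz, folds to fs − 14 Hz = 10 Hz.
Distinct values: {4 Hz, 8 Hz, 10 Hz}.

4 Hz, 8 Hz, 10 Hz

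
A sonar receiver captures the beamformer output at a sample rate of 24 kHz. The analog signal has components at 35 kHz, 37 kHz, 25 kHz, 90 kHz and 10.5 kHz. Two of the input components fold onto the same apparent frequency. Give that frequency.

fs/2 = 12 kHz.
35 kHz mod fs = 11 kHz.
11 kHz ≤ fs/2 = 12 kHz, appears at 11 kHz.
37 kHz mod fs = 13 kHz.
13 kHz > fs/2 = 12 kHz, folds to fs − 13 kHz = 11 kHz.
25 kHz mod fs = 1 kHz.
1 kHz ≤ fs/2 = 12 kHz, appears at 1 kHz.
90 kHz mod fs = 18 kHz.
18 kHz > fs/2 = 12 kHz, folds to fs − 18 kHz = 6 kHz.
10.5 kHz ≤ fs/2 = 12 kHz, passes unchanged.
35 kHz and 37 kHz both map to 11 kHz.

11 kHz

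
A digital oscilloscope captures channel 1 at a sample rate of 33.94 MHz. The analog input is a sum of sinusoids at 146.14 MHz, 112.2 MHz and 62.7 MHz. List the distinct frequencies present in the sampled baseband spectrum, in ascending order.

fs/2 = 16.97 MHz.
146.14 MHz mod fs = 10.38 MHz.
10.38 MHz ≤ fs/2 = 16.97 MHz, appears at 10.38 MHz.
112.2 MHz mod fs = 10.38 MHz.
10.38 MHz ≤ fs/2 = 16.97 MHz, appears at 10.38 MHz.
62.7 MHz mod fs = 28.76 MHz.
28.76 MHz > fs/2 = 16.97 MHz, folds to fs − 28.76 MHz = 5.18 MHz.
Distinct values: {5.18 MHz, 10.38 MHz}.

5.18 MHz, 10.38 MHz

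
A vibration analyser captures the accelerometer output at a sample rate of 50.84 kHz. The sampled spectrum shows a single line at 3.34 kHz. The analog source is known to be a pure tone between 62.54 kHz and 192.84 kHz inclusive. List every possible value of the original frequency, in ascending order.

98.34 kHz, 105.02 kHz, 149.18 kHz, 155.86 kHz

Frequencies that alias to 3.34 kHz are k·fs ± 3.34 kHz for integer k ≥ 0.
k=0: 3.34 kHz.
k=1: 47.5 kHz, 54.18 kHz.
k=2: 98.34 kHz, 105.02 kHz.
k=3: 149.18 kHz, 155.86 kHz.
k=4: 200.02 kHz, 206.7 kHz.
Within [62.54 kHz, 192.84 kHz]: 98.34 kHz, 105.02 kHz, 149.18 kHz, 155.86 kHz.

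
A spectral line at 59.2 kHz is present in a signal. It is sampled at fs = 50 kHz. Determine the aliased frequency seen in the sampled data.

59.2 kHz mod fs = 9.2 kHz.
9.2 kHz ≤ fs/2 = 25 kHz, appears at 9.2 kHz.

9.2 kHz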